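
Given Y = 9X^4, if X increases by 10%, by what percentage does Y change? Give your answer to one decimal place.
46.4%

For Y = 9X^4:
If X → X(1 + 0.1)
Then Y → Y · (1 + 0.1)^4
     = Y · 1.4641

Percentage change = ((1 + 0.1)^4 − 1) × 100% ≈ 46.4%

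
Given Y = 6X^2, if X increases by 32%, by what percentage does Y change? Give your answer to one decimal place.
74.2%

For Y = 6X^2:
If X → X(1 + 0.32)
Then Y → Y · (1 + 0.32)^2
     = Y · 1.7424

Percentage change = ((1 + 0.32)^2 − 1) × 100% ≈ 74.2%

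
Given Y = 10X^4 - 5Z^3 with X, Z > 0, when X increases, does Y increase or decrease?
Y increases

Taking the partial derivative:
∂Y/∂X = 40X^3

∂Y/∂X = 40X^3 > 0 (assuming positive values)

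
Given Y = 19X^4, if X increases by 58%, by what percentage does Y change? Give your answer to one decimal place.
523.2%

For Y = 19X^4:
If X → X(1 + 0.58)
Then Y → Y · (1 + 0.58)^4
     ≈ Y · 6.2320

Percentage change = ((1 + 0.58)^4 − 1) × 100% ≈ 523.2%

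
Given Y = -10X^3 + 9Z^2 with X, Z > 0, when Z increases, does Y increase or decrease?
Y increases

Taking the partial derivative:
∂Y/∂Z = 18Z

∂Y/∂Z = 18Z > 0 (assuming positive values)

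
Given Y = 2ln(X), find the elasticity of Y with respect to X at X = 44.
Elasticity = 1/ln(44) ≈ 0.2643

Elasticity = (dY/dX) · (X/Y)

dY/dX = 2/X
At X = 44: dY/dX = 1/22, Y = 2·ln(44)

Elasticity = (1/22) · (44 / (2·ln(44))) = 1/ln(44) ≈ 0.2643

Interpretation: for a small percentage change in X, the percentage change in Y is approximately 0.26 times as large.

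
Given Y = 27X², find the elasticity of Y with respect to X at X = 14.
Elasticity = 2

Elasticity = (dY/dX) · (X/Y)

dY/dX = 54·X
At X = 14: dY/dX = 756, Y = 5292

Elasticity = 756 · (14 / 5292) = 2

Interpretation: for a small percentage change in X, the percentage change in Y is approximately 2.00 times as large.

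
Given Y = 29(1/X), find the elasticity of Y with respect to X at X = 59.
Elasticity = -1

Elasticity = (dY/dX) · (X/Y)

dY/dX = -29/X²
At X = 59: dY/dX = -29/3481, Y = 29/59

Elasticity = (-29/3481) · (59 / (29/59)) = -1

Interpretation: for a small percentage change in X, the percentage change in Y is approximately -1.00 times as large.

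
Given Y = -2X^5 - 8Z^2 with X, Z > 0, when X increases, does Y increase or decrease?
Y decreases

Taking the partial derivative:
∂Y/∂X = -10X^4

∂Y/∂X = -10X^4 < 0 (assuming positive values)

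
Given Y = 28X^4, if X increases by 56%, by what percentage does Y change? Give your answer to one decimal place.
492.2%

For Y = 28X^4:
If X → X(1 + 0.56)
Then Y → Y · (1 + 0.56)^4
     ≈ Y · 5.9224

Percentage change = ((1 + 0.56)^4 − 1) × 100% ≈ 492.2%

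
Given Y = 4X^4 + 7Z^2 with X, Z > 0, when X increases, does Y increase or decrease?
Y increases

Taking the partial derivative:
∂Y/∂X = 16X^3

∂Y/∂X = 16X^3 > 0 (assuming positive values)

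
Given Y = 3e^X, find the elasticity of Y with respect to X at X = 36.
Elasticity = 36

Elasticity = (dY/dX) · (X/Y)

dY/dX = 3·e^X
At X = 36: dY/dX = 3·e^36, Y = 3·e^36

Elasticity = (3·e^36) · (36 / (3·e^36)) = 36

Interpretation: for a small percentage change in X, the percentage change in Y is approximately 36.00 times as large.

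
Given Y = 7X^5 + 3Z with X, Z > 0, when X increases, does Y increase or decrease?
Y increases

Taking the partial derivative:
∂Y/∂X = 35X^4

∂Y/∂X = 35X^4 > 0 (assuming positive values)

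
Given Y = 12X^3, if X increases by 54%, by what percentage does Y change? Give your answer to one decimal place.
265.2%

For Y = 12X^3:
If X → X(1 + 0.54)
Then Y → Y · (1 + 0.54)^3
     ≈ Y · 3.6523

Percentage change = ((1 + 0.54)^3 − 1) × 100% ≈ 265.2%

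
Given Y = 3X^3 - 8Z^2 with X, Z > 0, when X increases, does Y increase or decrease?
Y increases

Taking the partial derivative:
∂Y/∂X = 9X^2

∂Y/∂X = 9X^2 > 0 (assuming positive values)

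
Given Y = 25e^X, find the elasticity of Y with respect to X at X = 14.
Elasticity = 14

Elasticity = (dY/dX) · (X/Y)

dY/dX = 25·e^X
At X = 14: dY/dX = 25·e^14, Y = 25·e^14

Elasticity = (25·e^14) · (14 / (25·e^14)) = 14

Interpretation: for a small percentage change in X, the percentage change in Y is approximately 14.00 times as large.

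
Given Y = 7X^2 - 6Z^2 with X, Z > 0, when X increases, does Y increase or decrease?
Y increases

Taking the partial derivative:
∂Y/∂X = 14X

∂Y/∂X = 14X > 0 (assuming positive values)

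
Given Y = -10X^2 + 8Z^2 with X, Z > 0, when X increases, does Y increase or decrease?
Y decreases

Taking the partial derivative:
∂Y/∂X = -20X

∂Y/∂X = -20X < 0 (assuming positive values)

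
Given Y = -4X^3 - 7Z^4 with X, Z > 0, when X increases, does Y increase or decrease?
Y decreases

Taking the partial derivative:
∂Y/∂X = -12X^2

∂Y/∂X = -12X^2 < 0 (assuming positive values)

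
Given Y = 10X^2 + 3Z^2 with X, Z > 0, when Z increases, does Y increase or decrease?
Y increases

Taking the partial derivative:
∂Y/∂Z = 6Z

∂Y/∂Z = 6Z > 0 (assuming positive values)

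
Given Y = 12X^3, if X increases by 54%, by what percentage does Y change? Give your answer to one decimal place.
265.2%

For Y = 12X^3:
If X → X(1 + 0.54)
Then Y → Y · (1 + 0.54)^3
     ≈ Y · 3.6523

Percentage change = ((1 + 0.54)^3 − 1) × 100% ≈ 265.2%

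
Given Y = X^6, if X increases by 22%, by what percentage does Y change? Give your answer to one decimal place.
229.7%

For Y = X^6:
If X → X(1 + 0.22)
Then Y → Y · (1 + 0.22)^6
     ≈ Y · 3.2973

Percentage change = ((1 + 0.22)^6 − 1) × 100% ≈ 229.7%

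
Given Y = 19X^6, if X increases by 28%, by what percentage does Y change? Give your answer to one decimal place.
339.8%

For Y = 19X^6:
If X → X(1 + 0.28)
Then Y → Y · (1 + 0.28)^6
     ≈ Y · 4.3980

Percentage change = ((1 + 0.28)^6 − 1) × 100% ≈ 339.8%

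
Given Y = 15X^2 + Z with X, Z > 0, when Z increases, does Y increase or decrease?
Y increases

Taking the partial derivative:
∂Y/∂Z = 1

∂Y/∂Z = 1 > 0 (assuming positive values)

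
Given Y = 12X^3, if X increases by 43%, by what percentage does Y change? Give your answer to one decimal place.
192.4%

For Y = 12X^3:
If X → X(1 + 0.43)
Then Y → Y · (1 + 0.43)^3
     ≈ Y · 2.9242

Percentage change = ((1 + 0.43)^3 − 1) × 100% ≈ 192.4%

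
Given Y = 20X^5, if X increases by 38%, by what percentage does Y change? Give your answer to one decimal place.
400.5%

For Y = 20X^5:
If X → X(1 + 0.38)
Then Y → Y · (1 + 0.38)^5
     ≈ Y · 5.0049

Percentage change = ((1 + 0.38)^5 − 1) × 100% ≈ 400.5%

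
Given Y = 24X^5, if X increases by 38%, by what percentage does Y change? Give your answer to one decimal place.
400.5%

For Y = 24X^5:
If X → X(1 + 0.38)
Then Y → Y · (1 + 0.38)^5
     ≈ Y · 5.0049

Percentage change = ((1 + 0.38)^5 − 1) × 100% ≈ 400.5%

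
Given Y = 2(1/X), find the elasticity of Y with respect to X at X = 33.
Elasticity = -1

Elasticity = (dY/dX) · (X/Y)

dY/dX = -2/X²
At X = 33: dY/dX = -2/1089, Y = 2/33

Elasticity = (-2/1089) · (33 / (2/33)) = -1

Interpretation: for a small percentage change in X, the percentage change in Y is approximately -1.00 times as large.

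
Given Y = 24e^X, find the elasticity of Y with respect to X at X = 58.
Elasticity = 58

Elasticity = (dY/dX) · (X/Y)

dY/dX = 24·e^X
At X = 58: dY/dX = 24·e^58, Y = 24·e^58

Elasticity = (24·e^58) · (58 / (24·e^58)) = 58

Interpretation: for a small percentage change in X, the percentage change in Y is approximately 58.00 times as large.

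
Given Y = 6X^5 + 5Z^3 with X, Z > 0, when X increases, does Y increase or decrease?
Y increases

Taking the partial derivative:
∂Y/∂X = 30X^4

∂Y/∂X = 30X^4 > 0 (assuming positive values)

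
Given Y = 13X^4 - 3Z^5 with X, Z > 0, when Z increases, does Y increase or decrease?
Y decreases

Taking the partial derivative:
∂Y/∂Z = -15Z^4

∂Y/∂Z = -15Z^4 < 0 (assuming positive values)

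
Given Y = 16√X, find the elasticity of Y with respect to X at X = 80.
Elasticity = 1/2

Elasticity = (dY/dX) · (X/Y)

dY/dX = 8/√X
At X = 80: dY/dX = 2·√5/5, Y = 64·√5

Elasticity = (2·√5/5) · (80 / (64·√5)) = 1/2

Interpretation: for a small percentage change in X, the percentage change in Y is approximately 0.50 times as large.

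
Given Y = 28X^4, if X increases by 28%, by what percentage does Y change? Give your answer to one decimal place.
168.4%

For Y = 28X^4:
If X → X(1 + 0.28)
Then Y → Y · (1 + 0.28)^4
     ≈ Y · 2.6844

Percentage change = ((1 + 0.28)^4 − 1) × 100% ≈ 168.4%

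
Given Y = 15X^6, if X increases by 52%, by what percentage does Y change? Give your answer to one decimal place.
1133.3%

For Y = 15X^6:
If X → X(1 + 0.52)
Then Y → Y · (1 + 0.52)^6
     ≈ Y · 12.3328

Percentage change = ((1 + 0.52)^6 − 1) × 100% ≈ 1133.3%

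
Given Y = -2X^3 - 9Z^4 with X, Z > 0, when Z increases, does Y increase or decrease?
Y decreases

Taking the partial derivative:
∂Y/∂Z = -36Z^3

∂Y/∂Z = -36Z^3 < 0 (assuming positive values)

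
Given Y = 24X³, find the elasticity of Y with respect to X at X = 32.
Elasticity = 3

Elasticity = (dY/dX) · (X/Y)

dY/dX = 72·X²
At X = 32: dY/dX = 73728, Y = 786432

Elasticity = 73728 · (32 / 786432) = 3

Interpretation: for a small percentage change in X, the percentage change in Y is approximately 3.00 times as large.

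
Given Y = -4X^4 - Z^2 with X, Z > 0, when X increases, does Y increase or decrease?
Y decreases

Taking the partial derivative:
∂Y/∂X = -16X^3

∂Y/∂X = -16X^3 < 0 (assuming positive values)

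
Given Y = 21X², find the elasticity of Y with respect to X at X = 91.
Elasticity = 2

Elasticity = (dY/dX) · (X/Y)

dY/dX = 42·X
At X = 91: dY/dX = 3822, Y = 173901

Elasticity = 3822 · (91 / 173901) = 2

Interpretation: for a small percentage change in X, the percentage change in Y is approximately 2.00 times as large.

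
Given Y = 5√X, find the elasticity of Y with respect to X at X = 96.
Elasticity = 1/2

Elasticity = (dY/dX) · (X/Y)

dY/dX = 5/(2·√X)
At X = 96: dY/dX = 5·√6/48, Y = 20·√6

Elasticity = (5·√6/48) · (96 / (20·√6)) = 1/2

Interpretation: for a small percentage change in X, the percentage change in Y is approximately 0.50 times as large.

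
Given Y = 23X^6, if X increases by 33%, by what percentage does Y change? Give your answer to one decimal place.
453.5%

For Y = 23X^6:
If X → X(1 + 0.33)
Then Y → Y · (1 + 0.33)^6
     ≈ Y · 5.5349

Percentage change = ((1 + 0.33)^6 − 1) × 100% ≈ 453.5%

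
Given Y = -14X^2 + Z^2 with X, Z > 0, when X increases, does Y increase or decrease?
Y decreases

Taking the partial derivative:
∂Y/∂X = -28X

∂Y/∂X = -28X < 0 (assuming positive values)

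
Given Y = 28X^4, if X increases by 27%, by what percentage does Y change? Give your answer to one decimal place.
160.1%

For Y = 28X^4:
If X → X(1 + 0.27)
Then Y → Y · (1 + 0.27)^4
     ≈ Y · 2.6014

Percentage change = ((1 + 0.27)^4 − 1) × 100% ≈ 160.1%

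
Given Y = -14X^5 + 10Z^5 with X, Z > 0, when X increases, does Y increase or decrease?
Y decreases

Taking the partial derivative:
∂Y/∂X = -70X^4

∂Y/∂X = -70X^4 < 0 (assuming positive values)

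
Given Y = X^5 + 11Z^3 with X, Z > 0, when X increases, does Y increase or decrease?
Y increases

Taking the partial derivative:
∂Y/∂X = 5X^4

∂Y/∂X = 5X^4 > 0 (assuming positive values)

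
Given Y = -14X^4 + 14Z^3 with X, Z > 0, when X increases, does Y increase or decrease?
Y decreases

Taking the partial derivative:
∂Y/∂X = -56X^3

∂Y/∂X = -56X^3 < 0 (assuming positive values)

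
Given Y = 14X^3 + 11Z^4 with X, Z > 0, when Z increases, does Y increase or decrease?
Y increases

Taking the partial derivative:
∂Y/∂Z = 44Z^3

∂Y/∂Z = 44Z^3 > 0 (assuming positive values)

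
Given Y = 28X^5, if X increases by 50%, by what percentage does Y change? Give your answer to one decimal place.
659.4%

For Y = 28X^5:
If X → X(1 + 0.5)
Then Y → Y · (1 + 0.5)^5
     ≈ Y · 7.5938

Percentage change = ((1 + 0.5)^5 − 1) × 100% ≈ 659.4%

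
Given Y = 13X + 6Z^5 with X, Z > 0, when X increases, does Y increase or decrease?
Y increases

Taking the partial derivative:
∂Y/∂X = 13

∂Y/∂X = 13 > 0 (assuming positive values)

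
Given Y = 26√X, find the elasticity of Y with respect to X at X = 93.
Elasticity = 1/2

Elasticity = (dY/dX) · (X/Y)

dY/dX = 13/√X
At X = 93: dY/dX = 13·√93/93, Y = 26·√93

Elasticity = (13·√93/93) · (93 / (26·√93)) = 1/2

Interpretation: for a small percentage change in X, the percentage change in Y is approximately 0.50 times as large.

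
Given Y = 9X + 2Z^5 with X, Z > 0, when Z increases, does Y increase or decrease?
Y increases

Taking the partial derivative:
∂Y/∂Z = 10Z^4

∂Y/∂Z = 10Z^4 > 0 (assuming positive values)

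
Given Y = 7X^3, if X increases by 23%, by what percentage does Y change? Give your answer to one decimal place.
86.1%

For Y = 7X^3:
If X → X(1 + 0.23)
Then Y → Y · (1 + 0.23)^3
     ≈ Y · 1.8609

Percentage change = ((1 + 0.23)^3 − 1) × 100% ≈ 86.1%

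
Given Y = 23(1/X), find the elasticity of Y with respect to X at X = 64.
Elasticity = -1

Elasticity = (dY/dX) · (X/Y)

dY/dX = -23/X²
At X = 64: dY/dX = -23/4096, Y = 23/64

Elasticity = (-23/4096) · (64 / (23/64)) = -1

Interpretation: for a small percentage change in X, the percentage change in Y is approximately -1.00 times as large.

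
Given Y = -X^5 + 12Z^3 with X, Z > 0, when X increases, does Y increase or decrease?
Y decreases

Taking the partial derivative:
∂Y/∂X = -5X^4

∂Y/∂X = -5X^4 < 0 (assuming positive values)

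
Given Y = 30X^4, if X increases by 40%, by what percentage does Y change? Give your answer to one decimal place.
284.2%

For Y = 30X^4:
If X → X(1 + 0.4)
Then Y → Y · (1 + 0.4)^4
     = Y · 3.8416

Percentage change = ((1 + 0.4)^4 − 1) × 100% ≈ 284.2%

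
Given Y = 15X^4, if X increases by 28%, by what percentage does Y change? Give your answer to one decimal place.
168.4%

For Y = 15X^4:
If X → X(1 + 0.28)
Then Y → Y · (1 + 0.28)^4
     ≈ Y · 2.6844

Percentage change = ((1 + 0.28)^4 − 1) × 100% ≈ 168.4%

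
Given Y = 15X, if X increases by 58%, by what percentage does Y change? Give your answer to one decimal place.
58.0%

For Y = 15X:
If X → X(1 + 0.58)
Then Y → Y · (1 + 0.58)^1
     = Y · 1.5800

Percentage change = ((1 + 0.58)^1 − 1) × 100% = 58.0%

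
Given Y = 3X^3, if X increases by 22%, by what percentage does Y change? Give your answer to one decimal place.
81.6%

For Y = 3X^3:
If X → X(1 + 0.22)
Then Y → Y · (1 + 0.22)^3
     ≈ Y · 1.8158

Percentage change = ((1 + 0.22)^3 − 1) × 100% ≈ 81.6%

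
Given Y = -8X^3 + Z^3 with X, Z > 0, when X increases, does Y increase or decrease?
Y decreases

Taking the partial derivative:
∂Y/∂X = -24X^2

∂Y/∂X = -24X^2 < 0 (assuming positive values)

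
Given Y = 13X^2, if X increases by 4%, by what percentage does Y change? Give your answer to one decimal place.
8.2%

For Y = 13X^2:
If X → X(1 + 0.04)
Then Y → Y · (1 + 0.04)^2
     = Y · 1.0816

Percentage change = ((1 + 0.04)^2 − 1) × 100% ≈ 8.2%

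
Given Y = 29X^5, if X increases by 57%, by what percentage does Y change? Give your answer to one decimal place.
853.9%

For Y = 29X^5:
If X → X(1 + 0.57)
Then Y → Y · (1 + 0.57)^5
     ≈ Y · 9.5389

Percentage change = ((1 + 0.57)^5 − 1) × 100% ≈ 853.9%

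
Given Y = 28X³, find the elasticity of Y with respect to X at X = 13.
Elasticity = 3

Elasticity = (dY/dX) · (X/Y)

dY/dX = 84·X²
At X = 13: dY/dX = 14196, Y = 61516

Elasticity = 14196 · (13 / 61516) = 3

Interpretation: for a small percentage change in X, the percentage change in Y is approximately 3.00 times as large.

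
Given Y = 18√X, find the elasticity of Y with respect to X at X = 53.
Elasticity = 1/2

Elasticity = (dY/dX) · (X/Y)

dY/dX = 9/√X
At X = 53: dY/dX = 9·√53/53, Y = 18·√53

Elasticity = (9·√53/53) · (53 / (18·√53)) = 1/2

Interpretation: for a small percentage change in X, the percentage change in Y is approximately 0.50 times as large.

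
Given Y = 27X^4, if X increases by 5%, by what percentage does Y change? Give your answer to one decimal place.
21.6%

For Y = 27X^4:
If X → X(1 + 0.05)
Then Y → Y · (1 + 0.05)^4
     ≈ Y · 1.2155

Percentage change = ((1 + 0.05)^4 − 1) × 100% ≈ 21.6%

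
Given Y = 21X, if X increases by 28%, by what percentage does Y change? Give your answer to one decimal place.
28.0%

For Y = 21X:
If X → X(1 + 0.28)
Then Y → Y · (1 + 0.28)^1
     = Y · 1.2800

Percentage change = ((1 + 0.28)^1 − 1) × 100% = 28.0%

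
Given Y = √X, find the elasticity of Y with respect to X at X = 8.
Elasticity = 1/2

Elasticity = (dY/dX) · (X/Y)

dY/dX = 1/(2·√X)
At X = 8: dY/dX = √2/8, Y = 2·√2

Elasticity = (√2/8) · (8 / (2·√2)) = 1/2

Interpretation: for a small percentage change in X, the percentage change in Y is approximately 0.50 times as large.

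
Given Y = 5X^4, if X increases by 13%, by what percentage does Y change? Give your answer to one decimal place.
63.0%

For Y = 5X^4:
If X → X(1 + 0.13)
Then Y → Y · (1 + 0.13)^4
     ≈ Y · 1.6305

Percentage change = ((1 + 0.13)^4 − 1) × 100% ≈ 63.0%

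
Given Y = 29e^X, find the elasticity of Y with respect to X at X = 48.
Elasticity = 48

Elasticity = (dY/dX) · (X/Y)

dY/dX = 29·e^X
At X = 48: dY/dX = 29·e^48, Y = 29·e^48

Elasticity = (29·e^48) · (48 / (29·e^48)) = 48

Interpretation: for a small percentage change in X, the percentage change in Y is approximately 48.00 times as large.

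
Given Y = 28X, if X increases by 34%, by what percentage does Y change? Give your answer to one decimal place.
34.0%

For Y = 28X:
If X → X(1 + 0.34)
Then Y → Y · (1 + 0.34)^1
     = Y · 1.3400

Percentage change = ((1 + 0.34)^1 − 1) × 100% = 34.0%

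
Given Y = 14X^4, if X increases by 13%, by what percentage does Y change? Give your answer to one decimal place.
63.0%

For Y = 14X^4:
If X → X(1 + 0.13)
Then Y → Y · (1 + 0.13)^4
     ≈ Y · 1.6305

Percentage change = ((1 + 0.13)^4 − 1) × 100% ≈ 63.0%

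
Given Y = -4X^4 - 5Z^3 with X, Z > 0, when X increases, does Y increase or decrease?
Y decreases

Taking the partial derivative:
∂Y/∂X = -16X^3

∂Y/∂X = -16X^3 < 0 (assuming positive values)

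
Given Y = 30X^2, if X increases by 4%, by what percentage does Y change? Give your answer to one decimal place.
8.2%

For Y = 30X^2:
If X → X(1 + 0.04)
Then Y → Y · (1 + 0.04)^2
     = Y · 1.0816

Percentage change = ((1 + 0.04)^2 − 1) × 100% ≈ 8.2%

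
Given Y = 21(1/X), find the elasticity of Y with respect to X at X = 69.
Elasticity = -1

Elasticity = (dY/dX) · (X/Y)

dY/dX = -21/X²
At X = 69: dY/dX = -7/1587, Y = 7/23

Elasticity = (-7/1587) · (69 / (7/23)) = -1

Interpretation: for a small percentage change in X, the percentage change in Y is approximately -1.00 times as large.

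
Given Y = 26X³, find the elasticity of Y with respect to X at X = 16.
Elasticity = 3

Elasticity = (dY/dX) · (X/Y)

dY/dX = 78·X²
At X = 16: dY/dX = 19968, Y = 106496

Elasticity = 19968 · (16 / 106496) = 3

Interpretation: for a small percentage change in X, the percentage change in Y is approximately 3.00 times as large.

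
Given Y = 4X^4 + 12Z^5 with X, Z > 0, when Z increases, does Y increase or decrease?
Y increases

Taking the partial derivative:
∂Y/∂Z = 60Z^4

∂Y/∂Z = 60Z^4 > 0 (assuming positive values)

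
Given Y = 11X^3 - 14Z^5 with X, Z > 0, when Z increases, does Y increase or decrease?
Y decreases

Taking the partial derivative:
∂Y/∂Z = -70Z^4

∂Y/∂Z = -70Z^4 < 0 (assuming positive values)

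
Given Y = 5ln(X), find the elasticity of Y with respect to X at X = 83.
Elasticity = 1/ln(83) ≈ 0.2263

Elasticity = (dY/dX) · (X/Y)

dY/dX = 5/X
At X = 83: dY/dX = 5/83, Y = 5·ln(83)

Elasticity = (5/83) · (83 / (5·ln(83))) = 1/ln(83) ≈ 0.2263

Interpretation: for a small percentage change in X, the percentage change in Y is approximately 0.23 times as large.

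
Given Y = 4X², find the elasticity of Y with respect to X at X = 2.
Elasticity = 2

Elasticity = (dY/dX) · (X/Y)

dY/dX = 8·X
At X = 2: dY/dX = 16, Y = 16

Elasticity = 16 · (2 / 16) = 2

Interpretation: for a small percentage change in X, the percentage change in Y is approximately 2.00 times as large.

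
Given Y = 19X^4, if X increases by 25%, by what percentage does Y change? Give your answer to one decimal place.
144.1%

For Y = 19X^4:
If X → X(1 + 0.25)
Then Y → Y · (1 + 0.25)^4
     ≈ Y · 2.4414

Percentage change = ((1 + 0.25)^4 − 1) × 100% ≈ 144.1%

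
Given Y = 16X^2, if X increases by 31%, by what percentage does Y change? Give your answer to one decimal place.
71.6%

For Y = 16X^2:
If X → X(1 + 0.31)
Then Y → Y · (1 + 0.31)^2
     = Y · 1.7161

Percentage change = ((1 + 0.31)^2 − 1) × 100% ≈ 71.6%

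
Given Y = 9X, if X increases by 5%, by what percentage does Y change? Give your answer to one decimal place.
5.0%

For Y = 9X:
If X → X(1 + 0.05)
Then Y → Y · (1 + 0.05)^1
     = Y · 1.0500

Percentage change = ((1 + 0.05)^1 − 1) × 100% = 5.0%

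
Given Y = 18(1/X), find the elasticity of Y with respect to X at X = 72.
Elasticity = -1

Elasticity = (dY/dX) · (X/Y)

dY/dX = -18/X²
At X = 72: dY/dX = -1/288, Y = 1/4

Elasticity = (-1/288) · (72 / (1/4)) = -1

Interpretation: for a small percentage change in X, the percentage change in Y is approximately -1.00 times as large.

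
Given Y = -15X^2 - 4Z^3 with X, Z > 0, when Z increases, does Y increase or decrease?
Y decreases

Taking the partial derivative:
∂Y/∂Z = -12Z^2

∂Y/∂Z = -12Z^2 < 0 (assuming positive values)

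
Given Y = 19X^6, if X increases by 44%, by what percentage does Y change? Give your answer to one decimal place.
791.6%

For Y = 19X^6:
If X → X(1 + 0.44)
Then Y → Y · (1 + 0.44)^6
     ≈ Y · 8.9161

Percentage change = ((1 + 0.44)^6 − 1) × 100% ≈ 791.6%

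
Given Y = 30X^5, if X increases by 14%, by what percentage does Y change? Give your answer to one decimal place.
92.5%

For Y = 30X^5:
If X → X(1 + 0.14)
Then Y → Y · (1 + 0.14)^5
     ≈ Y · 1.9254

Percentage change = ((1 + 0.14)^5 − 1) × 100% ≈ 92.5%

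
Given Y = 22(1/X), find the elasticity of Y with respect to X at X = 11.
Elasticity = -1

Elasticity = (dY/dX) · (X/Y)

dY/dX = -22/X²
At X = 11: dY/dX = -2/11, Y = 2

Elasticity = (-2/11) · (11 / 2) = -1

Interpretation: for a small percentage change in X, the percentage change in Y is approximately -1.00 times as large.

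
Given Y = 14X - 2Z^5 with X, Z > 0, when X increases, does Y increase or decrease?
Y increases

Taking the partial derivative:
∂Y/∂X = 14

∂Y/∂X = 14 > 0 (assuming positive values)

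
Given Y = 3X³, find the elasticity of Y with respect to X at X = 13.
Elasticity = 3

Elasticity = (dY/dX) · (X/Y)

dY/dX = 9·X²
At X = 13: dY/dX = 1521, Y = 6591

Elasticity = 1521 · (13 / 6591) = 3

Interpretation: for a small percentage change in X, the percentage change in Y is approximately 3.00 times as large.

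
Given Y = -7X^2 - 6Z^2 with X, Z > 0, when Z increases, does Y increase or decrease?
Y decreases

Taking the partial derivative:
∂Y/∂Z = -12Z

∂Y/∂Z = -12Z < 0 (assuming positive values)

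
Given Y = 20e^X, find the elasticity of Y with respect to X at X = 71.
Elasticity = 71

Elasticity = (dY/dX) · (X/Y)

dY/dX = 20·e^X
At X = 71: dY/dX = 20·e^71, Y = 20·e^71

Elasticity = (20·e^71) · (71 / (20·e^71)) = 71

Interpretation: for a small percentage change in X, the percentage change in Y is approximately 71.00 times as large.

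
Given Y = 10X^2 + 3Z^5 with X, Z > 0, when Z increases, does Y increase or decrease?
Y increases

Taking the partial derivative:
∂Y/∂Z = 15Z^4

∂Y/∂Z = 15Z^4 > 0 (assuming positive values)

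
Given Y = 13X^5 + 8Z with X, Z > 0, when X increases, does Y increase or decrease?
Y increases

Taking the partial derivative:
∂Y/∂X = 65X^4

∂Y/∂X = 65X^4 > 0 (assuming positive values)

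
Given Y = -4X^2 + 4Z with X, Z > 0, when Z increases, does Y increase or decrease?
Y increases

Taking the partial derivative:
∂Y/∂Z = 4

∂Y/∂Z = 4 > 0 (assuming positive values)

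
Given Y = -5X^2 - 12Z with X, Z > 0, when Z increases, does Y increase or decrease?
Y decreases

Taking the partial derivative:
∂Y/∂Z = -12

∂Y/∂Z = -12 < 0 (assuming positive values)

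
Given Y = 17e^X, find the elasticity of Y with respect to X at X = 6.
Elasticity = 6

Elasticity = (dY/dX) · (X/Y)

dY/dX = 17·e^X
At X = 6: dY/dX = 17·e^6, Y = 17·e^6

Elasticity = (17·e^6) · (6 / (17·e^6)) = 6

Interpretation: for a small percentage change in X, the percentage change in Y is approximately 6.00 times as large.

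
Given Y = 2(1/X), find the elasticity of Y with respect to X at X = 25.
Elasticity = -1

Elasticity = (dY/dX) · (X/Y)

dY/dX = -2/X²
At X = 25: dY/dX = -2/625, Y = 2/25

Elasticity = (-2/625) · (25 / (2/25)) = -1

Interpretation: for a small percentage change in X, the percentage change in Y is approximately -1.00 times as large.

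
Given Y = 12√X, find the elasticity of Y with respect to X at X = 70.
Elasticity = 1/2

Elasticity = (dY/dX) · (X/Y)

dY/dX = 6/√X
At X = 70: dY/dX = 3·√70/35, Y = 12·√70

Elasticity = (3·√70/35) · (70 / (12·√70)) = 1/2

Interpretation: for a small percentage change in X, the percentage change in Y is approximately 0.50 times as large.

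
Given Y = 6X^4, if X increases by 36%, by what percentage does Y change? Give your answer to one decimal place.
242.1%

For Y = 6X^4:
If X → X(1 + 0.36)
Then Y → Y · (1 + 0.36)^4
     ≈ Y · 3.4210

Percentage change = ((1 + 0.36)^4 − 1) × 100% ≈ 242.1%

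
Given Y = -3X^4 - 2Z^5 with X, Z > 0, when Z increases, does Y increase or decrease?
Y decreases

Taking the partial derivative:
∂Y/∂Z = -10Z^4

∂Y/∂Z = -10Z^4 < 0 (assuming positive values)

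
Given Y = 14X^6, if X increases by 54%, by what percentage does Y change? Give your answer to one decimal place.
1233.9%

For Y = 14X^6:
If X → X(1 + 0.54)
Then Y → Y · (1 + 0.54)^6
     ≈ Y · 13.3390

Percentage change = ((1 + 0.54)^6 − 1) × 100% ≈ 1233.9%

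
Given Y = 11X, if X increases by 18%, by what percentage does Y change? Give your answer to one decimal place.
18.0%

For Y = 11X:
If X → X(1 + 0.18)
Then Y → Y · (1 + 0.18)^1
     = Y · 1.1800

Percentage change = ((1 + 0.18)^1 − 1) × 100% = 18.0%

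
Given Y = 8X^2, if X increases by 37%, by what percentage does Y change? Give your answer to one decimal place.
87.7%

For Y = 8X^2:
If X → X(1 + 0.37)
Then Y → Y · (1 + 0.37)^2
     = Y · 1.8769

Percentage change = ((1 + 0.37)^2 − 1) × 100% ≈ 87.7%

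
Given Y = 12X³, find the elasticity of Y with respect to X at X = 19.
Elasticity = 3

Elasticity = (dY/dX) · (X/Y)

dY/dX = 36·X²
At X = 19: dY/dX = 12996, Y = 82308

Elasticity = 12996 · (19 / 82308) = 3

Interpretation: for a small percentage change in X, the percentage change in Y is approximately 3.00 times as large.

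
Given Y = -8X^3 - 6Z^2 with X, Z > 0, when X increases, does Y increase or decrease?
Y decreases

Taking the partial derivative:
∂Y/∂X = -24X^2

∂Y/∂X = -24X^2 < 0 (assuming positive values)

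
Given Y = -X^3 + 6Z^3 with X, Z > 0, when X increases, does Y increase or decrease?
Y decreases

Taking the partial derivative:
∂Y/∂X = -3X^2

∂Y/∂X = -3X^2 < 0 (assuming positive values)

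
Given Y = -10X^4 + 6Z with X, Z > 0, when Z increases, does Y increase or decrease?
Y increases

Taking the partial derivative:
∂Y/∂Z = 6

∂Y/∂Z = 6 > 0 (assuming positive values)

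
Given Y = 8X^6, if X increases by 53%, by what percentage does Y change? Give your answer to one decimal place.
1182.8%

For Y = 8X^6:
If X → X(1 + 0.53)
Then Y → Y · (1 + 0.53)^6
     ≈ Y · 12.8277

Percentage change = ((1 + 0.53)^6 − 1) × 100% ≈ 1182.8%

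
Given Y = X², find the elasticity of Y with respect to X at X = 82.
Elasticity = 2

Elasticity = (dY/dX) · (X/Y)

dY/dX = 2·X
At X = 82: dY/dX = 164, Y = 6724

Elasticity = 164 · (82 / 6724) = 2

Interpretation: for a small percentage change in X, the percentage change in Y is approximately 2.00 times as large.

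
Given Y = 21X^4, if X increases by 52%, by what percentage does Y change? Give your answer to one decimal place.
433.8%

For Y = 21X^4:
If X → X(1 + 0.52)
Then Y → Y · (1 + 0.52)^4
     ≈ Y · 5.3379

Percentage change = ((1 + 0.52)^4 − 1) × 100% ≈ 433.8%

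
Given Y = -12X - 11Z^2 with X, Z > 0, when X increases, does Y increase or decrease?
Y decreases

Taking the partial derivative:
∂Y/∂X = -12

∂Y/∂X = -12 < 0 (assuming positive values)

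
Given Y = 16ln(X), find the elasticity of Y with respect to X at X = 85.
Elasticity = 1/ln(85) ≈ 0.2251

Elasticity = (dY/dX) · (X/Y)

dY/dX = 16/X
At X = 85: dY/dX = 16/85, Y = 16·ln(85)

Elasticity = (16/85) · (85 / (16·ln(85))) = 1/ln(85) ≈ 0.2251

Interpretation: for a small percentage change in X, the percentage change in Y is approximately 0.23 times as large.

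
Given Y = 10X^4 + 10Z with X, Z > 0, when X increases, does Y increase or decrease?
Y increases

Taking the partial derivative:
∂Y/∂X = 40X^3

∂Y/∂X = 40X^3 > 0 (assuming positive values)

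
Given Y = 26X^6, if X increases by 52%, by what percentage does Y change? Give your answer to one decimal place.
1133.3%

For Y = 26X^6:
If X → X(1 + 0.52)
Then Y → Y · (1 + 0.52)^6
     ≈ Y · 12.3328

Percentage change = ((1 + 0.52)^6 − 1) × 100% ≈ 1133.3%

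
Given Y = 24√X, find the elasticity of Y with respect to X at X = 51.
Elasticity = 1/2

Elasticity = (dY/dX) · (X/Y)

dY/dX = 12/√X
At X = 51: dY/dX = 4·√51/17, Y = 24·√51

Elasticity = (4·√51/17) · (51 / (24·√51)) = 1/2

Interpretation: for a small percentage change in X, the percentage change in Y is approximately 0.50 times as large.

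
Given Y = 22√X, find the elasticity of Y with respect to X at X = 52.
Elasticity = 1/2

Elasticity = (dY/dX) · (X/Y)

dY/dX = 11/√X
At X = 52: dY/dX = 11·√13/26, Y = 44·√13

Elasticity = (11·√13/26) · (52 / (44·√13)) = 1/2

Interpretation: for a small percentage change in X, the percentage change in Y is approximately 0.50 times as large.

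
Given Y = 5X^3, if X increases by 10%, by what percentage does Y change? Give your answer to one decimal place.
33.1%

For Y = 5X^3:
If X → X(1 + 0.1)
Then Y → Y · (1 + 0.1)^3
     = Y · 1.3310

Percentage change = ((1 + 0.1)^3 − 1) × 100% = 33.1%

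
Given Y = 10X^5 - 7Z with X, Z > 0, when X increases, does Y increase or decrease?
Y increases

Taking the partial derivative:
∂Y/∂X = 50X^4

∂Y/∂X = 50X^4 > 0 (assuming positive values)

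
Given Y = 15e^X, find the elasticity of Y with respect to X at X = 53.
Elasticity = 53

Elasticity = (dY/dX) · (X/Y)

dY/dX = 15·e^X
At X = 53: dY/dX = 15·e^53, Y = 15·e^53

Elasticity = (15·e^53) · (53 / (15·e^53)) = 53

Interpretation: for a small percentage change in X, the percentage change in Y is approximately 53.00 times as large.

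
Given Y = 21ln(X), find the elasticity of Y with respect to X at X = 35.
Elasticity = 1/ln(35) ≈ 0.2813

Elasticity = (dY/dX) · (X/Y)

dY/dX = 21/X
At X = 35: dY/dX = 3/5, Y = 21·ln(35)

Elasticity = (3/5) · (35 / (21·ln(35))) = 1/ln(35) ≈ 0.2813

Interpretation: for a small percentage change in X, the percentage change in Y is approximately 0.28 times as large.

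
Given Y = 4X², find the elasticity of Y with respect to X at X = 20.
Elasticity = 2

Elasticity = (dY/dX) · (X/Y)

dY/dX = 8·X
At X = 20: dY/dX = 160, Y = 1600

Elasticity = 160 · (20 / 1600) = 2

Interpretation: for a small percentage change in X, the percentage change in Y is approximately 2.00 times as large.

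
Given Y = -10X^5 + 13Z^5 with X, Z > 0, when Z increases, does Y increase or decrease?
Y increases

Taking the partial derivative:
∂Y/∂Z = 65Z^4

∂Y/∂Z = 65Z^4 > 0 (assuming positive values)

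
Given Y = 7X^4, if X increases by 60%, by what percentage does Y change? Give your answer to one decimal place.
555.4%

For Y = 7X^4:
If X → X(1 + 0.6)
Then Y → Y · (1 + 0.6)^4
     = Y · 6.5536

Percentage change = ((1 + 0.6)^4 − 1) × 100% ≈ 555.4%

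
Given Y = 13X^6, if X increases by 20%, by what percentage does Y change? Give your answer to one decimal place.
198.6%

For Y = 13X^6:
If X → X(1 + 0.2)
Then Y → Y · (1 + 0.2)^6
     ≈ Y · 2.9860

Percentage change = ((1 + 0.2)^6 − 1) × 100% ≈ 198.6%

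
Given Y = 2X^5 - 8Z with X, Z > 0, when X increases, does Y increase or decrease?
Y increases

Taking the partial derivative:
∂Y/∂X = 10X^4

∂Y/∂X = 10X^4 > 0 (assuming positive values)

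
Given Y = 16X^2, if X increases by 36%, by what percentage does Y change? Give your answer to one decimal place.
85.0%

For Y = 16X^2:
If X → X(1 + 0.36)
Then Y → Y · (1 + 0.36)^2
     = Y · 1.8496

Percentage change = ((1 + 0.36)^2 − 1) × 100% ≈ 85.0%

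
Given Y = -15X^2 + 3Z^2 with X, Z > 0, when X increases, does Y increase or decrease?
Y decreases

Taking the partial derivative:
∂Y/∂X = -30X

∂Y/∂X = -30X < 0 (assuming positive values)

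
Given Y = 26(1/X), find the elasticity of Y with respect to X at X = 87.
Elasticity = -1

Elasticity = (dY/dX) · (X/Y)

dY/dX = -26/X²
At X = 87: dY/dX = -26/7569, Y = 26/87

Elasticity = (-26/7569) · (87 / (26/87)) = -1

Interpretation: for a small percentage change in X, the percentage change in Y is approximately -1.00 times as large.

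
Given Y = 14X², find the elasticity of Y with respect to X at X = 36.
Elasticity = 2

Elasticity = (dY/dX) · (X/Y)

dY/dX = 28·X
At X = 36: dY/dX = 1008, Y = 18144

Elasticity = 1008 · (36 / 18144) = 2

Interpretation: for a small percentage change in X, the percentage change in Y is approximately 2.00 times as large.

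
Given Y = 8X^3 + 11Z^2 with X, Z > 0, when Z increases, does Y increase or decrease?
Y increases

Taking the partial derivative:
∂Y/∂Z = 22Z

∂Y/∂Z = 22Z > 0 (assuming positive values)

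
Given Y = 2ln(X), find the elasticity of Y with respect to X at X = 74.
Elasticity = 1/ln(74) ≈ 0.2323

Elasticity = (dY/dX) · (X/Y)

dY/dX = 2/X
At X = 74: dY/dX = 1/37, Y = 2·ln(74)

Elasticity = (1/37) · (74 / (2·ln(74))) = 1/ln(74) ≈ 0.2323

Interpretation: for a small percentage change in X, the percentage change in Y is approximately 0.23 times as large.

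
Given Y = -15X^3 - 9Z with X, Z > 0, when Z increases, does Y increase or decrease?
Y decreases

Taking the partial derivative:
∂Y/∂Z = -9

∂Y/∂Z = -9 < 0 (assuming positive values)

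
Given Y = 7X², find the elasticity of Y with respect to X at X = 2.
Elasticity = 2

Elasticity = (dY/dX) · (X/Y)

dY/dX = 14·X
At X = 2: dY/dX = 28, Y = 28

Elasticity = 28 · (2 / 28) = 2

Interpretation: for a small percentage change in X, the percentage change in Y is approximately 2.00 times as large.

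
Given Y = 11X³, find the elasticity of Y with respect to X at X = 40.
Elasticity = 3

Elasticity = (dY/dX) · (X/Y)

dY/dX = 33·X²
At X = 40: dY/dX = 52800, Y = 704000

Elasticity = 52800 · (40 / 704000) = 3

Interpretation: for a small percentage change in X, the percentage change in Y is approximately 3.00 times as large.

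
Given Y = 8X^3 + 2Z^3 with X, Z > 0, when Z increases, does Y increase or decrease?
Y increases

Taking the partial derivative:
∂Y/∂Z = 6Z^2

∂Y/∂Z = 6Z^2 > 0 (assuming positive values)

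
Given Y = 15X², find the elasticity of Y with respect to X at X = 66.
Elasticity = 2

Elasticity = (dY/dX) · (X/Y)

dY/dX = 30·X
At X = 66: dY/dX = 1980, Y = 65340

Elasticity = 1980 · (66 / 65340) = 2

Interpretation: for a small percentage change in X, the percentage change in Y is approximately 2.00 times as large.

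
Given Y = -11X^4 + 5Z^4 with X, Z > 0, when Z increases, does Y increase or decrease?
Y increases

Taking the partial derivative:
∂Y/∂Z = 20Z^3

∂Y/∂Z = 20Z^3 > 0 (assuming positive values)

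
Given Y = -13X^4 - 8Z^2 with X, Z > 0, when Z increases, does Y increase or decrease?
Y decreases

Taking the partial derivative:
∂Y/∂Z = -16Z

∂Y/∂Z = -16Z < 0 (assuming positive values)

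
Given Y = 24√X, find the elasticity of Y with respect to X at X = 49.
Elasticity = 1/2

Elasticity = (dY/dX) · (X/Y)

dY/dX = 12/√X
At X = 49: dY/dX = 12/7, Y = 168

Elasticity = (12/7) · (49 / 168) = 1/2

Interpretation: for a small percentage change in X, the percentage change in Y is approximately 0.50 times as large.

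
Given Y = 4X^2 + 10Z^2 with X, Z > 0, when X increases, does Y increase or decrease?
Y increases

Taking the partial derivative:
∂Y/∂X = 8X

∂Y/∂X = 8X > 0 (assuming positive values)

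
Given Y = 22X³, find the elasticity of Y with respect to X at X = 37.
Elasticity = 3

Elasticity = (dY/dX) · (X/Y)

dY/dX = 66·X²
At X = 37: dY/dX = 90354, Y = 1114366

Elasticity = 90354 · (37 / 1114366) = 3

Interpretation: for a small percentage change in X, the percentage change in Y is approximately 3.00 times as large.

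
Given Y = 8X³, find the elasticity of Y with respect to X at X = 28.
Elasticity = 3

Elasticity = (dY/dX) · (X/Y)

dY/dX = 24·X²
At X = 28: dY/dX = 18816, Y = 175616

Elasticity = 18816 · (28 / 175616) = 3

Interpretation: for a small percentage change in X, the percentage change in Y is approximately 3.00 times as large.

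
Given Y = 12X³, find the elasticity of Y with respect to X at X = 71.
Elasticity = 3

Elasticity = (dY/dX) · (X/Y)

dY/dX = 36·X²
At X = 71: dY/dX = 181476, Y = 4294932

Elasticity = 181476 · (71 / 4294932) = 3

Interpretation: for a small percentage change in X, the percentage change in Y is approximately 3.00 times as large.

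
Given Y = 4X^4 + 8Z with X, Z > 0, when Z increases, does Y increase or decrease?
Y increases

Taking the partial derivative:
∂Y/∂Z = 8

∂Y/∂Z = 8 > 0 (assuming positive values)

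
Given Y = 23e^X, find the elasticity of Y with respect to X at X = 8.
Elasticity = 8

Elasticity = (dY/dX) · (X/Y)

dY/dX = 23·e^X
At X = 8: dY/dX = 23·e^8, Y = 23·e^8

Elasticity = (23·e^8) · (8 / (23·e^8)) = 8

Interpretation: for a small percentage change in X, the percentage change in Y is approximately 8.00 times as large.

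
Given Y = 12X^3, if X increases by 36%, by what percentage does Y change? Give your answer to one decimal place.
151.5%

For Y = 12X^3:
If X → X(1 + 0.36)
Then Y → Y · (1 + 0.36)^3
     ≈ Y · 2.5155

Percentage change = ((1 + 0.36)^3 − 1) × 100% ≈ 151.5%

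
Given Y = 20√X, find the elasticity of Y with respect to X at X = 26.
Elasticity = 1/2

Elasticity = (dY/dX) · (X/Y)

dY/dX = 10/√X
At X = 26: dY/dX = 5·√26/13, Y = 20·√26

Elasticity = (5·√26/13) · (26 / (20·√26)) = 1/2

Interpretation: for a small percentage change in X, the percentage change in Y is approximately 0.50 times as large.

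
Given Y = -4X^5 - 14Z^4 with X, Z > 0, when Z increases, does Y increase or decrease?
Y decreases

Taking the partial derivative:
∂Y/∂Z = -56Z^3

∂Y/∂Z = -56Z^3 < 0 (assuming positive values)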